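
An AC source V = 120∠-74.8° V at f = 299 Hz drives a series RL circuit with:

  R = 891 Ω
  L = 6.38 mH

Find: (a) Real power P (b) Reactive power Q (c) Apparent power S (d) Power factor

Step 1 — Angular frequency: ω = 2π·f = 2π·299 = 1879 rad/s.
Step 2 — Component impedances:
  R: Z = R = 891 Ω
  L: Z = jωL = j·1879·0.00638 = 0 + j11.99 Ω
Step 3 — Series combination: Z_total = R + L = 891 + j11.99 Ω = 891.1∠0.8° Ω.
Step 4 — Source phasor: V = 120∠-74.8° V = 31.46 - j115.8 V.
Step 5 — Current: I = V / Z = 0.03356 - j0.1304 A = 0.1347∠-75.6° A.
Step 6 — Complex power: S = V·I* = 16.16 + j0.2174 VA.
Step 7 — Real power: P = Re(S) = 16.16 W.
Step 8 — Reactive power: Q = Im(S) = 0.2174 VAR.
Step 9 — Apparent power: |S| = 16.16 VA.
Step 10 — Power factor: PF = P/|S| = 0.9999 (lagging).

(a) P = 16.16 W  (b) Q = 0.2174 VAR  (c) S = 16.16 VA  (d) PF = 0.9999 (lagging)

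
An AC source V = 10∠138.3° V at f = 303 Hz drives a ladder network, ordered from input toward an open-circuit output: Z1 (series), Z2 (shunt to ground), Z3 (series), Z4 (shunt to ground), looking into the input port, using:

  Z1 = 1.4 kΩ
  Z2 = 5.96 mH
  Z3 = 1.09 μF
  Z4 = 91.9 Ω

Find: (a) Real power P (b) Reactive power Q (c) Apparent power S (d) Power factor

Step 1 — Angular frequency: ω = 2π·f = 2π·303 = 1904 rad/s.
Step 2 — Component impedances:
  Z1: Z = R = 1400 Ω
  Z2: Z = jωL = j·1904·0.00596 = 0 + j11.35 Ω
  Z3: Z = 1/(jωC) = -j/(ω·C) = 0 - j481.9 Ω
  Z4: Z = R = 91.9 Ω
Step 3 — Ladder network (open output): work backward from the far end, alternating series and parallel combinations. Z_in = 1400 + j11.61 Ω = 1400∠0.5° Ω.
Step 4 — Source phasor: V = 10∠138.3° V = -7.466 + j6.652 V.
Step 5 — Current: I = V / Z = -0.005293 + j0.004795 A = 0.007142∠137.8° A.
Step 6 — Complex power: S = V·I* = 0.07142 + j0.0005923 VA.
Step 7 — Real power: P = Re(S) = 0.07142 W.
Step 8 — Reactive power: Q = Im(S) = 0.0005923 VAR.
Step 9 — Apparent power: |S| = 0.07142 VA.
Step 10 — Power factor: PF = P/|S| = 1 (lagging).

(a) P = 0.07142 W  (b) Q = 0.0005923 VAR  (c) S = 0.07142 VA  (d) PF = 1 (lagging)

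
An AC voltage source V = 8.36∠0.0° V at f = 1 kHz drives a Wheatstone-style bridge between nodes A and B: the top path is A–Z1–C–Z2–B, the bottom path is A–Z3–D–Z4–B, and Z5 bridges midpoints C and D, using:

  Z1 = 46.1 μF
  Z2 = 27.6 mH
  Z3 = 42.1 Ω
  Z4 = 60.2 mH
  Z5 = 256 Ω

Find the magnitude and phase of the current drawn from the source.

Step 1 — Angular frequency: ω = 2π·f = 2π·1000 = 6283 rad/s.
Step 2 — Component impedances:
  Z1: Z = 1/(jωC) = -j/(ω·C) = 0 - j3.452 Ω
  Z2: Z = jωL = j·6283·0.0276 = 0 + j173.4 Ω
  Z3: Z = R = 42.1 Ω
  Z4: Z = jωL = j·6283·0.0602 = 0 + j378.2 Ω
  Z5: Z = R = 256 Ω
Step 3 — Bridge requires nodal analysis (the Z5 bridge couples midpoints C and D, so the two paths cannot be reduced to a simple series/parallel combination). Setting node B to ground and injecting 1 A at node A, the 3-node admittance system at A, C, D solves to V_A = Z_AB = 3.49 + j117.3 Ω = 117.3∠88.3° Ω.
Step 4 — Source phasor: V = 8.36∠0.0° V = 8.36 V.
Step 5 — Ohm's law: I = V / Z_total = (8.36) / (3.49 + j117.3) = 0.002119 - j0.07122 A.
Step 6 — Convert to polar: |I| = 0.07125 A, ∠I = -88.3°.

I = 0.07125∠-88.3° A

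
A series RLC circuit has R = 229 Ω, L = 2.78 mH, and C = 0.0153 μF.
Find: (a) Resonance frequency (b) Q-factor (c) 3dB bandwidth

Step 1 — Resonance: ω₀ = 1/√(LC) = 1/√(0.00278·1.53e-08) = 1.533e+05 rad/s.
Step 2 — f₀ = ω₀/(2π) = 2.44e+04 Hz.
Step 3 — Series Q: Q = ω₀L/R = 1.533e+05·0.00278/229 = 1.861.
Step 4 — Bandwidth: Δω = ω₀/Q = 8.237e+04 rad/s; BW = Δω/(2π) = 1.311e+04 Hz.

(a) f₀ = 2.44e+04 Hz  (b) Q = 1.861  (c) BW = 1.311e+04 Hz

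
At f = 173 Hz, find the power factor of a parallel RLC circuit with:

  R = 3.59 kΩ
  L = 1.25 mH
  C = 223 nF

Step 1 — Angular frequency: ω = 2π·f = 2π·173 = 1087 rad/s.
Step 2 — Component impedances:
  R: Z = R = 3590 Ω
  L: Z = jωL = j·1087·0.00125 = 0 + j1.359 Ω
  C: Z = 1/(jωC) = -j/(ω·C) = 0 - j4125 Ω
Step 3 — Parallel combination: 1/Z_total = 1/R + 1/L + 1/C; Z_total = 0.0005146 + j1.359 Ω = 1.359∠90.0° Ω.
Step 4 — Power factor: PF = cos(φ) = Re(Z)/|Z| = 0.00051459/1.3592 = 0.0003786.
Step 5 — Type: Im(Z) = 1.359 ⇒ lagging (phase φ = 90.0°).

PF = 0.0003786 (lagging, φ = 90.0°)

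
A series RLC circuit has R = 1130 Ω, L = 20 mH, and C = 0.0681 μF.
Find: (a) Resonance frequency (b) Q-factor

Step 1 — Resonance condition Im(Z)=0 gives ω₀ = 1/√(LC).
Step 2 — ω₀ = 1/√(0.02·6.81e-08) = 2.71e+04 rad/s.
Step 3 — f₀ = ω₀/(2π) = 4313 Hz.
Step 4 — Series Q: Q = ω₀L/R = 2.71e+04·0.02/1130 = 0.4796.

(a) f₀ = 4313 Hz  (b) Q = 0.4796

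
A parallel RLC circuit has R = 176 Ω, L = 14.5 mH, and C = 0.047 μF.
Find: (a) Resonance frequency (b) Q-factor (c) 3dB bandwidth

Step 1 — Resonance: ω₀ = 1/√(LC) = 1/√(0.0145·4.7e-08) = 3.831e+04 rad/s.
Step 2 — f₀ = ω₀/(2π) = 6097 Hz.
Step 3 — Parallel Q: Q = R/(ω₀L) = 176/(3.831e+04·0.0145) = 0.3169.
Step 4 — Bandwidth: Δω = ω₀/Q = 1.209e+05 rad/s; BW = Δω/(2π) = 1.924e+04 Hz.

(a) f₀ = 6097 Hz  (b) Q = 0.3169  (c) BW = 1.924e+04 Hz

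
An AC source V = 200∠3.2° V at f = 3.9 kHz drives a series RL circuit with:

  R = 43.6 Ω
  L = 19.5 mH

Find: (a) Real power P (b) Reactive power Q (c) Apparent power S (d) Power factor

Step 1 — Angular frequency: ω = 2π·f = 2π·3900 = 2.45e+04 rad/s.
Step 2 — Component impedances:
  R: Z = R = 43.6 Ω
  L: Z = jωL = j·2.45e+04·0.0195 = 0 + j477.8 Ω
Step 3 — Series combination: Z_total = R + L = 43.6 + j477.8 Ω = 479.8∠84.8° Ω.
Step 4 — Source phasor: V = 200∠3.2° V = 199.7 + j11.16 V.
Step 5 — Current: I = V / Z = 0.06099 - j0.4123 A = 0.4168∠-81.6° A.
Step 6 — Complex power: S = V·I* = 7.575 + j83.02 VA.
Step 7 — Real power: P = Re(S) = 7.575 W.
Step 8 — Reactive power: Q = Im(S) = 83.02 VAR.
Step 9 — Apparent power: |S| = 83.36 VA.
Step 10 — Power factor: PF = P/|S| = 0.09087 (lagging).

(a) P = 7.575 W  (b) Q = 83.02 VAR  (c) S = 83.36 VA  (d) PF = 0.09087 (lagging)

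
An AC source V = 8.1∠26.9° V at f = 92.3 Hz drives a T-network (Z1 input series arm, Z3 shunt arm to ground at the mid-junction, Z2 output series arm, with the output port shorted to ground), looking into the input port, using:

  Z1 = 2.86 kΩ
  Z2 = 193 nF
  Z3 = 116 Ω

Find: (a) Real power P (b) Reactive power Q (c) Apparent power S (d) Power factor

Step 1 — Angular frequency: ω = 2π·f = 2π·92.3 = 579.9 rad/s.
Step 2 — Component impedances:
  Z1: Z = R = 2860 Ω
  Z2: Z = 1/(jωC) = -j/(ω·C) = 0 - j8934 Ω
  Z3: Z = R = 116 Ω
Step 3 — With the output port shorted to ground, the output series arm Z2 runs from the junction to ground; the shunt arm Z3 also runs from the junction to ground. They appear in parallel: Z3 || Z2 = 116 - j1.506 Ω.
Step 4 — Series with input arm Z1: Z_in = Z1 + (Z3 || Z2) = 2976 - j1.506 Ω = 2976∠-0.0° Ω.
Step 5 — Source phasor: V = 8.1∠26.9° V = 7.224 + j3.665 V.
Step 6 — Current: I = V / Z = 0.002427 + j0.001233 A = 0.002722∠26.9° A.
Step 7 — Complex power: S = V·I* = 0.02205 - j1.116e-05 VA.
Step 8 — Real power: P = Re(S) = 0.02205 W.
Step 9 — Reactive power: Q = Im(S) = -1.116e-05 VAR.
Step 10 — Apparent power: |S| = 0.02205 VA.
Step 11 — Power factor: PF = P/|S| = 1 (leading).

(a) P = 0.02205 W  (b) Q = -1.116e-05 VAR  (c) S = 0.02205 VA  (d) PF = 1 (leading)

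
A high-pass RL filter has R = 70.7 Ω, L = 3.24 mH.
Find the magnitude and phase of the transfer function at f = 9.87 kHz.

Step 1 — Angular frequency: ω = 2π·9870 = 6.202e+04 rad/s.
Step 2 — Transfer function: H(jω) = jωL/(R + jωL).
Step 3 — Numerator jωL = j·200.9; denominator R + jωL = 70.7 + j200.9.
Step 4 — H = 0.8898 + j0.3131.
Step 5 — Magnitude: |H| = 0.9433 (-0.5 dB); phase: φ = 19.4°.

|H| = 0.9433 (-0.5 dB), φ = 19.4°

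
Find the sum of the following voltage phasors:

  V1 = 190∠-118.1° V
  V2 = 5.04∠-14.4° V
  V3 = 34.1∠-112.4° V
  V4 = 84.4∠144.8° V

Step 1 — Convert each phasor to rectangular form:
  V1 = 190·(cos(-118.1°) + j·sin(-118.1°)) = -89.49 - j167.6 V
  V2 = 5.04·(cos(-14.4°) + j·sin(-14.4°)) = 4.882 - j1.253 V
  V3 = 34.1·(cos(-112.4°) + j·sin(-112.4°)) = -12.99 - j31.53 V
  V4 = 84.4·(cos(144.8°) + j·sin(144.8°)) = -68.97 + j48.65 V
Step 2 — Sum components: V_total = -166.6 - j151.7 V.
Step 3 — Convert to polar: |V_total| = 225.3 V, ∠V_total = -137.7°.

V_total = 225.3∠-137.7° V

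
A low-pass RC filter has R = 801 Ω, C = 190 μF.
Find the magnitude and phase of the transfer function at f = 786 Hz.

Step 1 — Angular frequency: ω = 2π·786 = 4939 rad/s.
Step 2 — Transfer function: H(jω) = 1/(1 + jωRC).
Step 3 — Denominator: 1 + jωRC = 1 + j·4939·801·0.00019 = 1 + j751.6.
Step 4 — H = 1.77e-06 - j0.00133.
Step 5 — Magnitude: |H| = 0.00133 (-57.5 dB); phase: φ = -89.9°.

|H| = 0.00133 (-57.5 dB), φ = -89.9°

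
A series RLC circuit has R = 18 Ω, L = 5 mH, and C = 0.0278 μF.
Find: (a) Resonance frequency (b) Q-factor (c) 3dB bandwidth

Step 1 — Resonance: ω₀ = 1/√(LC) = 1/√(0.005·2.78e-08) = 8.482e+04 rad/s.
Step 2 — f₀ = ω₀/(2π) = 1.35e+04 Hz.
Step 3 — Series Q: Q = ω₀L/R = 8.482e+04·0.005/18 = 23.56.
Step 4 — Bandwidth: Δω = ω₀/Q = 3600 rad/s; BW = Δω/(2π) = 573 Hz.

(a) f₀ = 1.35e+04 Hz  (b) Q = 23.56  (c) BW = 573 Hz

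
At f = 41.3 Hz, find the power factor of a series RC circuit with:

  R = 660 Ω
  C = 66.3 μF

Step 1 — Angular frequency: ω = 2π·f = 2π·41.3 = 259.5 rad/s.
Step 2 — Component impedances:
  R: Z = R = 660 Ω
  C: Z = 1/(jωC) = -j/(ω·C) = 0 - j58.12 Ω
Step 3 — Series combination: Z_total = R + C = 660 - j58.12 Ω = 662.6∠-5.0° Ω.
Step 4 — Power factor: PF = cos(φ) = Re(Z)/|Z| = 660/662.6 = 0.9961.
Step 5 — Type: Im(Z) = -58.12 ⇒ leading (phase φ = -5.0°).

PF = 0.9961 (leading, φ = -5.0°)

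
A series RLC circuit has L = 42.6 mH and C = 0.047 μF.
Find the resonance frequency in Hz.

Step 1 — Resonance condition Im(Z)=0 gives ω₀ = 1/√(LC).
Step 2 — ω₀ = 1/√(0.0426·4.7e-08) = 2.235e+04 rad/s.
Step 3 — f₀ = ω₀/(2π) = 3557 Hz.

f₀ = 3557 Hz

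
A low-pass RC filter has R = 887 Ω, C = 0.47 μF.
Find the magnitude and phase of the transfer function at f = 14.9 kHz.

Step 1 — Angular frequency: ω = 2π·1.49e+04 = 9.362e+04 rad/s.
Step 2 — Transfer function: H(jω) = 1/(1 + jωRC).
Step 3 — Denominator: 1 + jωRC = 1 + j·9.362e+04·887·4.7e-07 = 1 + j39.03.
Step 4 — H = 0.0006561 - j0.02561.
Step 5 — Magnitude: |H| = 0.02561 (-31.8 dB); phase: φ = -88.5°.

|H| = 0.02561 (-31.8 dB), φ = -88.5°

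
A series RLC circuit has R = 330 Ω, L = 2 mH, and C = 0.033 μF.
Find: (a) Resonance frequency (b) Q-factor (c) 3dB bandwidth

Step 1 — Resonance condition Im(Z)=0 gives ω₀ = 1/√(LC).
Step 2 — ω₀ = 1/√(0.002·3.3e-08) = 1.231e+05 rad/s.
Step 3 — f₀ = ω₀/(2π) = 1.959e+04 Hz.
Step 4 — Series Q: Q = ω₀L/R = 1.231e+05·0.002/330 = 0.746.
Step 5 — 3dB bandwidth: Δω = ω₀/Q = 1.65e+05 rad/s; BW = Δω/(2π) = 2.626e+04 Hz.

(a) f₀ = 1.959e+04 Hz  (b) Q = 0.746  (c) BW = 2.626e+04 Hz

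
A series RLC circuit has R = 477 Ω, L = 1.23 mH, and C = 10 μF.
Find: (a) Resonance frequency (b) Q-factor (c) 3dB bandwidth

Step 1 — Resonance condition Im(Z)=0 gives ω₀ = 1/√(LC).
Step 2 — ω₀ = 1/√(0.00123·1e-05) = 9017 rad/s.
Step 3 — f₀ = ω₀/(2π) = 1435 Hz.
Step 4 — Series Q: Q = ω₀L/R = 9017·0.00123/477 = 0.02325.
Step 5 — 3dB bandwidth: Δω = ω₀/Q = 3.878e+05 rad/s; BW = Δω/(2π) = 6.172e+04 Hz.

(a) f₀ = 1435 Hz  (b) Q = 0.02325  (c) BW = 6.172e+04 Hz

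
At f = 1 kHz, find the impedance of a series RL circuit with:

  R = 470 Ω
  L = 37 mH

Step 1 — Angular frequency: ω = 2π·f = 2π·1000 = 6283 rad/s.
Step 2 — Component impedances:
  R: Z = R = 470 Ω
  L: Z = jωL = j·6283·0.037 = 0 + j232.5 Ω
Step 3 — Series combination: Z_total = R + L = 470 + j232.5 Ω = 524.4∠26.3° Ω.

Z = 470 + j232.5 Ω = 524.4∠26.3° Ω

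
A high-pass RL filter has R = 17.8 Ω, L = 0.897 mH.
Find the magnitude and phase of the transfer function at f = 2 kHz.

Step 1 — Angular frequency: ω = 2π·2000 = 1.257e+04 rad/s.
Step 2 — Transfer function: H(jω) = jωL/(R + jωL).
Step 3 — Numerator jωL = j·11.27; denominator R + jωL = 17.8 + j11.27.
Step 4 — H = 0.2862 + j0.452.
Step 5 — Magnitude: |H| = 0.535 (-5.4 dB); phase: φ = 57.7°.

|H| = 0.535 (-5.4 dB), φ = 57.7°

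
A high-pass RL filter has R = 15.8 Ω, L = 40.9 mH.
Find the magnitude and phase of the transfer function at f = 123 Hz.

Step 1 — Angular frequency: ω = 2π·123 = 772.8 rad/s.
Step 2 — Transfer function: H(jω) = jωL/(R + jωL).
Step 3 — Numerator jωL = j·31.61; denominator R + jωL = 15.8 + j31.61.
Step 4 — H = 0.8001 + j0.3999.
Step 5 — Magnitude: |H| = 0.8945 (-1.0 dB); phase: φ = 26.6°.

|H| = 0.8945 (-1.0 dB), φ = 26.6°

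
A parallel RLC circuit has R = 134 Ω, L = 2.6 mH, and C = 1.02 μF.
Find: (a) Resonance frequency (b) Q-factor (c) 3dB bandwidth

Step 1 — Resonance: ω₀ = 1/√(LC) = 1/√(0.0026·1.02e-06) = 1.942e+04 rad/s.
Step 2 — f₀ = ω₀/(2π) = 3091 Hz.
Step 3 — Parallel Q: Q = R/(ω₀L) = 134/(1.942e+04·0.0026) = 2.654.
Step 4 — Bandwidth: Δω = ω₀/Q = 7316 rad/s; BW = Δω/(2π) = 1164 Hz.

(a) f₀ = 3091 Hz  (b) Q = 2.654  (c) BW = 1164 Hz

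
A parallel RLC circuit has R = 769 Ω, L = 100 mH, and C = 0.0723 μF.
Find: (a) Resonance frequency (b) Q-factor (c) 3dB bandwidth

Step 1 — Resonance: ω₀ = 1/√(LC) = 1/√(0.1·7.23e-08) = 1.176e+04 rad/s.
Step 2 — f₀ = ω₀/(2π) = 1872 Hz.
Step 3 — Parallel Q: Q = R/(ω₀L) = 769/(1.176e+04·0.1) = 0.6539.
Step 4 — Bandwidth: Δω = ω₀/Q = 1.799e+04 rad/s; BW = Δω/(2π) = 2863 Hz.

(a) f₀ = 1872 Hz  (b) Q = 0.6539  (c) BW = 2863 Hz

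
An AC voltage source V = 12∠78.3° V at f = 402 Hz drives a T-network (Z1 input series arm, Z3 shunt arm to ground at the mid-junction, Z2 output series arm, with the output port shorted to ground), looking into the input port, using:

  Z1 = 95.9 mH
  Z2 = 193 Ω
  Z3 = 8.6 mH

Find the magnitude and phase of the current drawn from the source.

Step 1 — Angular frequency: ω = 2π·f = 2π·402 = 2526 rad/s.
Step 2 — Component impedances:
  Z1: Z = jωL = j·2526·0.0959 = 0 + j242.2 Ω
  Z2: Z = R = 193 Ω
  Z3: Z = jωL = j·2526·0.0086 = 0 + j21.72 Ω
Step 3 — With the output port shorted to ground, the output series arm Z2 runs from the junction to ground; the shunt arm Z3 also runs from the junction to ground. They appear in parallel: Z3 || Z2 = 2.414 + j21.45 Ω.
Step 4 — Series with input arm Z1: Z_in = Z1 + (Z3 || Z2) = 2.414 + j263.7 Ω = 263.7∠89.5° Ω.
Step 5 — Source phasor: V = 12∠78.3° V = 2.433 + j11.75 V.
Step 6 — Ohm's law: I = V / Z_total = (2.433 + j11.75) / (2.414 + j263.7) = 0.04465 - j0.00882 A.
Step 7 — Convert to polar: |I| = 0.04551 A, ∠I = -11.2°.

I = 0.04551∠-11.2° A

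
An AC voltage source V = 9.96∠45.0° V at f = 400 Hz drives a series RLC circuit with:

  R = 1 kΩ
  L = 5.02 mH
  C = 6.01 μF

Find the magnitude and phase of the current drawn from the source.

Step 1 — Angular frequency: ω = 2π·f = 2π·400 = 2513 rad/s.
Step 2 — Component impedances:
  R: Z = R = 1000 Ω
  L: Z = jωL = j·2513·0.00502 = 0 + j12.62 Ω
  C: Z = 1/(jωC) = -j/(ω·C) = 0 - j66.2 Ω
Step 3 — Series combination: Z_total = R + L + C = 1000 - j53.59 Ω = 1001∠-3.1° Ω.
Step 4 — Source phasor: V = 9.96∠45.0° V = 7.043 + j7.043 V.
Step 5 — Ohm's law: I = V / Z_total = (7.043 + j7.043) / (1000 - j53.59) = 0.006646 + j0.007399 A.
Step 6 — Convert to polar: |I| = 0.009946 A, ∠I = 48.1°.

I = 0.009946∠48.1° A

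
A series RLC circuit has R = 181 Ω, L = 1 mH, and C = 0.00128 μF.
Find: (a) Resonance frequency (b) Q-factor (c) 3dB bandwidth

Step 1 — Resonance: ω₀ = 1/√(LC) = 1/√(0.001·1.28e-09) = 8.839e+05 rad/s.
Step 2 — f₀ = ω₀/(2π) = 1.407e+05 Hz.
Step 3 — Series Q: Q = ω₀L/R = 8.839e+05·0.001/181 = 4.883.
Step 4 — Bandwidth: Δω = ω₀/Q = 1.81e+05 rad/s; BW = Δω/(2π) = 2.881e+04 Hz.

(a) f₀ = 1.407e+05 Hz  (b) Q = 4.883  (c) BW = 2.881e+04 Hz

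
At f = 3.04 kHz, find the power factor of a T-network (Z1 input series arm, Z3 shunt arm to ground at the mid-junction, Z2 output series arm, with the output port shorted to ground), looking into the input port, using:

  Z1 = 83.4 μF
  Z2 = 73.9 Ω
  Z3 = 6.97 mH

Step 1 — Angular frequency: ω = 2π·f = 2π·3040 = 1.91e+04 rad/s.
Step 2 — Component impedances:
  Z1: Z = 1/(jωC) = -j/(ω·C) = 0 - j0.6277 Ω
  Z2: Z = R = 73.9 Ω
  Z3: Z = jωL = j·1.91e+04·0.00697 = 0 + j133.1 Ω
Step 3 — With the output port shorted to ground, the output series arm Z2 runs from the junction to ground; the shunt arm Z3 also runs from the junction to ground. They appear in parallel: Z3 || Z2 = 56.49 + j31.36 Ω.
Step 4 — Series with input arm Z1: Z_in = Z1 + (Z3 || Z2) = 56.49 + j30.73 Ω = 64.31∠28.5° Ω.
Step 5 — Power factor: PF = cos(φ) = Re(Z)/|Z| = 56.49/64.31 = 0.8784.
Step 6 — Type: Im(Z) = 30.73 ⇒ lagging (phase φ = 28.5°).

PF = 0.8784 (lagging, φ = 28.5°)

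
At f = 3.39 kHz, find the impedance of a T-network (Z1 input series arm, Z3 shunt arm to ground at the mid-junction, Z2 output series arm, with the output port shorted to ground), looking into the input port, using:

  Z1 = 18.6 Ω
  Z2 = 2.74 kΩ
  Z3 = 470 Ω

Step 1 — Angular frequency: ω = 2π·f = 2π·3390 = 2.13e+04 rad/s.
Step 2 — Component impedances:
  Z1: Z = R = 18.6 Ω
  Z2: Z = R = 2740 Ω
  Z3: Z = R = 470 Ω
Step 3 — With the output port shorted to ground, the output series arm Z2 runs from the junction to ground; the shunt arm Z3 also runs from the junction to ground. They appear in parallel: Z3 || Z2 = 401.2 Ω.
Step 4 — Series with input arm Z1: Z_in = Z1 + (Z3 || Z2) = 419.8 Ω = 419.8∠0.0° Ω.

Z = 419.8 Ω = 419.8∠0.0° Ω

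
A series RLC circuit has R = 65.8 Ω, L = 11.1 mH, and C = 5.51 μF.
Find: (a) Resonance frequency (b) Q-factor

Step 1 — Resonance condition Im(Z)=0 gives ω₀ = 1/√(LC).
Step 2 — ω₀ = 1/√(0.0111·5.51e-06) = 4044 rad/s.
Step 3 — f₀ = ω₀/(2π) = 643.6 Hz.
Step 4 — Series Q: Q = ω₀L/R = 4044·0.0111/65.8 = 0.6821.

(a) f₀ = 643.6 Hz  (b) Q = 0.6821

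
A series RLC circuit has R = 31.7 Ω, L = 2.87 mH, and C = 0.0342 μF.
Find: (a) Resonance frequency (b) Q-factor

Step 1 — Resonance condition Im(Z)=0 gives ω₀ = 1/√(LC).
Step 2 — ω₀ = 1/√(0.00287·3.42e-08) = 1.009e+05 rad/s.
Step 3 — f₀ = ω₀/(2π) = 1.606e+04 Hz.
Step 4 — Series Q: Q = ω₀L/R = 1.009e+05·0.00287/31.7 = 9.138.

(a) f₀ = 1.606e+04 Hz  (b) Q = 9.138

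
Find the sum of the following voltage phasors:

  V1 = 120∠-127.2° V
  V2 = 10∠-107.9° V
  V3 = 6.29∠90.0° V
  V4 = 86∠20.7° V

Step 1 — Convert each phasor to rectangular form:
  V1 = 120·(cos(-127.2°) + j·sin(-127.2°)) = -72.55 - j95.58 V
  V2 = 10·(cos(-107.9°) + j·sin(-107.9°)) = -3.074 - j9.516 V
  V3 = 6.29·(cos(90.0°) + j·sin(90.0°)) = 0 + j6.29 V
  V4 = 86·(cos(20.7°) + j·sin(20.7°)) = 80.45 + j30.4 V
Step 2 — Sum components: V_total = 4.823 - j68.41 V.
Step 3 — Convert to polar: |V_total| = 68.58 V, ∠V_total = -86.0°.

V_total = 68.58∠-86.0° V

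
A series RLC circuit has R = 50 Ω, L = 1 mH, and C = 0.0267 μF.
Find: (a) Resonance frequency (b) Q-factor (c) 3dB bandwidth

Step 1 — Resonance condition Im(Z)=0 gives ω₀ = 1/√(LC).
Step 2 — ω₀ = 1/√(0.001·2.67e-08) = 1.935e+05 rad/s.
Step 3 — f₀ = ω₀/(2π) = 3.08e+04 Hz.
Step 4 — Series Q: Q = ω₀L/R = 1.935e+05·0.001/50 = 3.871.
Step 5 — 3dB bandwidth: Δω = ω₀/Q = 5e+04 rad/s; BW = Δω/(2π) = 7958 Hz.

(a) f₀ = 3.08e+04 Hz  (b) Q = 3.871  (c) BW = 7958 Hz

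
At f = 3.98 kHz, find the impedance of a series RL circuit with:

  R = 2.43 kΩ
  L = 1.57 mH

Step 1 — Angular frequency: ω = 2π·f = 2π·3980 = 2.501e+04 rad/s.
Step 2 — Component impedances:
  R: Z = R = 2430 Ω
  L: Z = jωL = j·2.501e+04·0.00157 = 0 + j39.26 Ω
Step 3 — Series combination: Z_total = R + L = 2430 + j39.26 Ω = 2430∠0.9° Ω.

Z = 2430 + j39.26 Ω = 2430∠0.9° Ω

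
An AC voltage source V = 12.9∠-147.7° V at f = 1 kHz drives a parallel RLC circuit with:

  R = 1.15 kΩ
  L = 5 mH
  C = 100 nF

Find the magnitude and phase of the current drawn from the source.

Step 1 — Angular frequency: ω = 2π·f = 2π·1000 = 6283 rad/s.
Step 2 — Component impedances:
  R: Z = R = 1150 Ω
  L: Z = jωL = j·6283·0.005 = 0 + j31.42 Ω
  C: Z = 1/(jωC) = -j/(ω·C) = 0 - j1592 Ω
Step 3 — Parallel combination: 1/Z_total = 1/R + 1/L + 1/C; Z_total = 0.8924 + j32.02 Ω = 32.04∠88.4° Ω.
Step 4 — Source phasor: V = 12.9∠-147.7° V = -10.9 - j6.893 V.
Step 5 — Ohm's law: I = V / Z_total = (-10.9 - j6.893) / (0.8924 + j32.02) = -0.2246 + j0.3342 A.
Step 6 — Convert to polar: |I| = 0.4027 A, ∠I = 123.9°.

I = 0.4027∠123.9° A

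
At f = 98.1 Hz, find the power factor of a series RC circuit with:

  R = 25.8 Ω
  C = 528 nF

Step 1 — Angular frequency: ω = 2π·f = 2π·98.1 = 616.4 rad/s.
Step 2 — Component impedances:
  R: Z = R = 25.8 Ω
  C: Z = 1/(jωC) = -j/(ω·C) = 0 - j3073 Ω
Step 3 — Series combination: Z_total = R + C = 25.8 - j3073 Ω = 3073∠-89.5° Ω.
Step 4 — Power factor: PF = cos(φ) = Re(Z)/|Z| = 25.8/3073 = 0.008396.
Step 5 — Type: Im(Z) = -3073 ⇒ leading (phase φ = -89.5°).

PF = 0.008396 (leading, φ = -89.5°)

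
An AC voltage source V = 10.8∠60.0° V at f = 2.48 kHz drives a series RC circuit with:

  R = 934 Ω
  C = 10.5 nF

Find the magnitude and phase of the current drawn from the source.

Step 1 — Angular frequency: ω = 2π·f = 2π·2480 = 1.558e+04 rad/s.
Step 2 — Component impedances:
  R: Z = R = 934 Ω
  C: Z = 1/(jωC) = -j/(ω·C) = 0 - j6112 Ω
Step 3 — Series combination: Z_total = R + C = 934 - j6112 Ω = 6183∠-81.3° Ω.
Step 4 — Source phasor: V = 10.8∠60.0° V = 5.4 + j9.353 V.
Step 5 — Ohm's law: I = V / Z_total = (5.4 + j9.353) / (934 - j6112) = -0.001363 + j0.001092 A.
Step 6 — Convert to polar: |I| = 0.001747 A, ∠I = 141.3°.

I = 0.001747∠141.3° A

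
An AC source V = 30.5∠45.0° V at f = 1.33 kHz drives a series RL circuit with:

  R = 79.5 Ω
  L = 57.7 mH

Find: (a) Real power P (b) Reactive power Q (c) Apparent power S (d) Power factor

Step 1 — Angular frequency: ω = 2π·f = 2π·1330 = 8357 rad/s.
Step 2 — Component impedances:
  R: Z = R = 79.5 Ω
  L: Z = jωL = j·8357·0.0577 = 0 + j482.2 Ω
Step 3 — Series combination: Z_total = R + L = 79.5 + j482.2 Ω = 488.7∠80.6° Ω.
Step 4 — Source phasor: V = 30.5∠45.0° V = 21.57 + j21.57 V.
Step 5 — Current: I = V / Z = 0.05072 - j0.03636 A = 0.06241∠-35.6° A.
Step 6 — Complex power: S = V·I* = 0.3097 + j1.878 VA.
Step 7 — Real power: P = Re(S) = 0.3097 W.
Step 8 — Reactive power: Q = Im(S) = 1.878 VAR.
Step 9 — Apparent power: |S| = 1.904 VA.
Step 10 — Power factor: PF = P/|S| = 0.1627 (lagging).

(a) P = 0.3097 W  (b) Q = 1.878 VAR  (c) S = 1.904 VA  (d) PF = 0.1627 (lagging)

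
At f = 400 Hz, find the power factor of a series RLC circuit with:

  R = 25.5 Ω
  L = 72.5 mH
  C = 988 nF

Step 1 — Angular frequency: ω = 2π·f = 2π·400 = 2513 rad/s.
Step 2 — Component impedances:
  R: Z = R = 25.5 Ω
  L: Z = jωL = j·2513·0.0725 = 0 + j182.2 Ω
  C: Z = 1/(jωC) = -j/(ω·C) = 0 - j402.7 Ω
Step 3 — Series combination: Z_total = R + L + C = 25.5 - j220.5 Ω = 222∠-83.4° Ω.
Step 4 — Power factor: PF = cos(φ) = Re(Z)/|Z| = 25.5/222 = 0.1149.
Step 5 — Type: Im(Z) = -220.5 ⇒ leading (phase φ = -83.4°).

PF = 0.1149 (leading, φ = -83.4°)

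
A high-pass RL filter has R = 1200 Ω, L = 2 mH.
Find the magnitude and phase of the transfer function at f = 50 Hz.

Step 1 — Angular frequency: ω = 2π·50 = 314.2 rad/s.
Step 2 — Transfer function: H(jω) = jωL/(R + jωL).
Step 3 — Numerator jωL = j·0.6283; denominator R + jωL = 1200 + j0.6283.
Step 4 — H = 2.742e-07 + j0.0005236.
Step 5 — Magnitude: |H| = 0.0005236 (-65.6 dB); phase: φ = 90.0°.

|H| = 0.0005236 (-65.6 dB), φ = 90.0°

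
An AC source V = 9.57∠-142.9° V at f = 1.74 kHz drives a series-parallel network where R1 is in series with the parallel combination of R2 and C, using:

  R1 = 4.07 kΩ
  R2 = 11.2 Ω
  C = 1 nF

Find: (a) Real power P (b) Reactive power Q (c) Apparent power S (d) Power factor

Step 1 — Angular frequency: ω = 2π·f = 2π·1740 = 1.093e+04 rad/s.
Step 2 — Component impedances:
  R1: Z = R = 4070 Ω
  R2: Z = R = 11.2 Ω
  C: Z = 1/(jωC) = -j/(ω·C) = 0 - j9.147e+04 Ω
Step 3 — Parallel branch: R2 || C = 1/(1/R2 + 1/C) = 11.2 - j0.001371 Ω.
Step 4 — Series with R1: Z_total = R1 + (R2 || C) = 4081 - j0.001371 Ω = 4081∠-0.0° Ω.
Step 5 — Source phasor: V = 9.57∠-142.9° V = -7.633 - j5.773 V.
Step 6 — Current: I = V / Z = -0.00187 - j0.001414 A = 0.002345∠-142.9° A.
Step 7 — Complex power: S = V·I* = 0.02244 - j7.541e-09 VA.
Step 8 — Real power: P = Re(S) = 0.02244 W.
Step 9 — Reactive power: Q = Im(S) = -7.541e-09 VAR.
Step 10 — Apparent power: |S| = 0.02244 VA.
Step 11 — Power factor: PF = P/|S| = 1 (leading).

(a) P = 0.02244 W  (b) Q = -7.541e-09 VAR  (c) S = 0.02244 VA  (d) PF = 1 (leading)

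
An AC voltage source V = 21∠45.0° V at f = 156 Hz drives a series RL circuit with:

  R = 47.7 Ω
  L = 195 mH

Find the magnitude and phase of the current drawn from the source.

Step 1 — Angular frequency: ω = 2π·f = 2π·156 = 980.2 rad/s.
Step 2 — Component impedances:
  R: Z = R = 47.7 Ω
  L: Z = jωL = j·980.2·0.195 = 0 + j191.1 Ω
Step 3 — Series combination: Z_total = R + L = 47.7 + j191.1 Ω = 197∠76.0° Ω.
Step 4 — Source phasor: V = 21∠45.0° V = 14.85 + j14.85 V.
Step 5 — Ohm's law: I = V / Z_total = (14.85 + j14.85) / (47.7 + j191.1) = 0.09139 - j0.05488 A.
Step 6 — Convert to polar: |I| = 0.1066 A, ∠I = -31.0°.

I = 0.1066∠-31.0° A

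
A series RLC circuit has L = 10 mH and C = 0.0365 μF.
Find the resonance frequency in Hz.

Step 1 — Resonance condition Im(Z)=0 gives ω₀ = 1/√(LC).
Step 2 — ω₀ = 1/√(0.01·3.65e-08) = 5.234e+04 rad/s.
Step 3 — f₀ = ω₀/(2π) = 8331 Hz.

f₀ = 8331 Hz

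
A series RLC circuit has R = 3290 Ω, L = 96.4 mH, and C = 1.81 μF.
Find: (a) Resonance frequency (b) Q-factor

Step 1 — Resonance condition Im(Z)=0 gives ω₀ = 1/√(LC).
Step 2 — ω₀ = 1/√(0.0964·1.81e-06) = 2394 rad/s.
Step 3 — f₀ = ω₀/(2π) = 381 Hz.
Step 4 — Series Q: Q = ω₀L/R = 2394·0.0964/3290 = 0.07015.

(a) f₀ = 381 Hz  (b) Q = 0.07015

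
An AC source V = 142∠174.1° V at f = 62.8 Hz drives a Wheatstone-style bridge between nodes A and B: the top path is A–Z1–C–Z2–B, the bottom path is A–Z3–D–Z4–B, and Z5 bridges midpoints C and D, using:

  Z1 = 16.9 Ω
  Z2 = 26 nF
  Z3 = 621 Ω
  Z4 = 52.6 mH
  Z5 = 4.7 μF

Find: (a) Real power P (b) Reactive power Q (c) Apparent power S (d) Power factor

Step 1 — Angular frequency: ω = 2π·f = 2π·62.8 = 394.6 rad/s.
Step 2 — Component impedances:
  Z1: Z = R = 16.9 Ω
  Z2: Z = 1/(jωC) = -j/(ω·C) = 0 - j9.747e+04 Ω
  Z3: Z = R = 621 Ω
  Z4: Z = jωL = j·394.6·0.0526 = 0 + j20.76 Ω
  Z5: Z = 1/(jωC) = -j/(ω·C) = 0 - j539.2 Ω
Step 3 — Bridge requires nodal analysis (the Z5 bridge couples midpoints C and D, so the two paths cannot be reduced to a simple series/parallel combination). Setting node B to ground and injecting 1 A at node A, the 3-node admittance system at A, C, D solves to V_A = Z_AB = 266.9 - j277.1 Ω = 384.8∠-46.1° Ω.
Step 4 — Source phasor: V = 142∠174.1° V = -141.2 + j14.6 V.
Step 5 — Current: I = V / Z = -0.282 - j0.2381 A = 0.3691∠-139.8° A.
Step 6 — Complex power: S = V·I* = 36.35 - j37.75 VA.
Step 7 — Real power: P = Re(S) = 36.35 W.
Step 8 — Reactive power: Q = Im(S) = -37.75 VAR.
Step 9 — Apparent power: |S| = 52.41 VA.
Step 10 — Power factor: PF = P/|S| = 0.6936 (leading).

(a) P = 36.35 W  (b) Q = -37.75 VAR  (c) S = 52.41 VA  (d) PF = 0.6936 (leading)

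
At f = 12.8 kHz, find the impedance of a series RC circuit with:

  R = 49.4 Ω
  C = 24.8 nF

Step 1 — Angular frequency: ω = 2π·f = 2π·1.28e+04 = 8.042e+04 rad/s.
Step 2 — Component impedances:
  R: Z = R = 49.4 Ω
  C: Z = 1/(jωC) = -j/(ω·C) = 0 - j501.4 Ω
Step 3 — Series combination: Z_total = R + C = 49.4 - j501.4 Ω = 503.8∠-84.4° Ω.

Z = 49.4 - j501.4 Ω = 503.8∠-84.4° Ω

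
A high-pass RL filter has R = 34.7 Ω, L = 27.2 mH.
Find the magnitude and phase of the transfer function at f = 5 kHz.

Step 1 — Angular frequency: ω = 2π·5000 = 3.142e+04 rad/s.
Step 2 — Transfer function: H(jω) = jωL/(R + jωL).
Step 3 — Numerator jωL = j·854.5; denominator R + jωL = 34.7 + j854.5.
Step 4 — H = 0.9984 + j0.04054.
Step 5 — Magnitude: |H| = 0.9992 (-0.0 dB); phase: φ = 2.3°.

|H| = 0.9992 (-0.0 dB), φ = 2.3°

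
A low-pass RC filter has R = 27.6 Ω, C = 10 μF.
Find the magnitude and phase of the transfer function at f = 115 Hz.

Step 1 — Angular frequency: ω = 2π·115 = 722.6 rad/s.
Step 2 — Transfer function: H(jω) = 1/(1 + jωRC).
Step 3 — Denominator: 1 + jωRC = 1 + j·722.6·27.6·1e-05 = 1 + j0.1994.
Step 4 — H = 0.9617 - j0.1918.
Step 5 — Magnitude: |H| = 0.9807 (-0.2 dB); phase: φ = -11.3°.

|H| = 0.9807 (-0.2 dB), φ = -11.3°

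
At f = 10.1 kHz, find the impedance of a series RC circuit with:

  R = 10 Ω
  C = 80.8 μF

Step 1 — Angular frequency: ω = 2π·f = 2π·1.01e+04 = 6.346e+04 rad/s.
Step 2 — Component impedances:
  R: Z = R = 10 Ω
  C: Z = 1/(jωC) = -j/(ω·C) = 0 - j0.195 Ω
Step 3 — Series combination: Z_total = R + C = 10 - j0.195 Ω = 10∠-1.1° Ω.

Z = 10 - j0.195 Ω = 10∠-1.1° Ω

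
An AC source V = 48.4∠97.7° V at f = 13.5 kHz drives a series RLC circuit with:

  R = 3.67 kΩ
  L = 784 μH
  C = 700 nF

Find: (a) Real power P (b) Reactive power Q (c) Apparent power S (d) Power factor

Step 1 — Angular frequency: ω = 2π·f = 2π·1.35e+04 = 8.482e+04 rad/s.
Step 2 — Component impedances:
  R: Z = R = 3670 Ω
  L: Z = jωL = j·8.482e+04·0.000784 = 0 + j66.5 Ω
  C: Z = 1/(jωC) = -j/(ω·C) = 0 - j16.84 Ω
Step 3 — Series combination: Z_total = R + L + C = 3670 + j49.66 Ω = 3670∠0.8° Ω.
Step 4 — Source phasor: V = 48.4∠97.7° V = -6.485 + j47.96 V.
Step 5 — Current: I = V / Z = -0.00159 + j0.01309 A = 0.01319∠96.9° A.
Step 6 — Complex power: S = V·I* = 0.6382 + j0.008635 VA.
Step 7 — Real power: P = Re(S) = 0.6382 W.
Step 8 — Reactive power: Q = Im(S) = 0.008635 VAR.
Step 9 — Apparent power: |S| = 0.6382 VA.
Step 10 — Power factor: PF = P/|S| = 0.9999 (lagging).

(a) P = 0.6382 W  (b) Q = 0.008635 VAR  (c) S = 0.6382 VA  (d) PF = 0.9999 (lagging)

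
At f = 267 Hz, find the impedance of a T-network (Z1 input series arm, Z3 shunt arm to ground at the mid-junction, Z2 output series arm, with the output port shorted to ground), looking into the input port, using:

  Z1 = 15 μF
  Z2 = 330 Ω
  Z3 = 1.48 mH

Step 1 — Angular frequency: ω = 2π·f = 2π·267 = 1678 rad/s.
Step 2 — Component impedances:
  Z1: Z = 1/(jωC) = -j/(ω·C) = 0 - j39.74 Ω
  Z2: Z = R = 330 Ω
  Z3: Z = jωL = j·1678·0.00148 = 0 + j2.483 Ω
Step 3 — With the output port shorted to ground, the output series arm Z2 runs from the junction to ground; the shunt arm Z3 also runs from the junction to ground. They appear in parallel: Z3 || Z2 = 0.01868 + j2.483 Ω.
Step 4 — Series with input arm Z1: Z_in = Z1 + (Z3 || Z2) = 0.01868 - j37.26 Ω = 37.26∠-90.0° Ω.

Z = 0.01868 - j37.26 Ω = 37.26∠-90.0° Ω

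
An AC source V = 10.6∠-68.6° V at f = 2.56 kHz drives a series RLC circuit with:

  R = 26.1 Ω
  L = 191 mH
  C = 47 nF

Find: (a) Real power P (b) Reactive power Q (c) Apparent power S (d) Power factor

Step 1 — Angular frequency: ω = 2π·f = 2π·2560 = 1.608e+04 rad/s.
Step 2 — Component impedances:
  R: Z = R = 26.1 Ω
  L: Z = jωL = j·1.608e+04·0.191 = 0 + j3072 Ω
  C: Z = 1/(jωC) = -j/(ω·C) = 0 - j1323 Ω
Step 3 — Series combination: Z_total = R + L + C = 26.1 + j1749 Ω = 1750∠89.1° Ω.
Step 4 — Source phasor: V = 10.6∠-68.6° V = 3.868 - j9.869 V.
Step 5 — Current: I = V / Z = -0.005607 - j0.002294 A = 0.006058∠-157.7° A.
Step 6 — Complex power: S = V·I* = 0.000958 + j0.06421 VA.
Step 7 — Real power: P = Re(S) = 0.000958 W.
Step 8 — Reactive power: Q = Im(S) = 0.06421 VAR.
Step 9 — Apparent power: |S| = 0.06422 VA.
Step 10 — Power factor: PF = P/|S| = 0.01492 (lagging).

(a) P = 0.000958 W  (b) Q = 0.06421 VAR  (c) S = 0.06422 VA  (d) PF = 0.01492 (lagging)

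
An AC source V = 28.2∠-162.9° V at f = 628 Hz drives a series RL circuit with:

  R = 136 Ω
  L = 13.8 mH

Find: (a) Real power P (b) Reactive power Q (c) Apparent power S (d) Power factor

Step 1 — Angular frequency: ω = 2π·f = 2π·628 = 3946 rad/s.
Step 2 — Component impedances:
  R: Z = R = 136 Ω
  L: Z = jωL = j·3946·0.0138 = 0 + j54.45 Ω
Step 3 — Series combination: Z_total = R + L = 136 + j54.45 Ω = 146.5∠21.8° Ω.
Step 4 — Source phasor: V = 28.2∠-162.9° V = -26.95 - j8.292 V.
Step 5 — Current: I = V / Z = -0.1918 + j0.01584 A = 0.1925∠175.3° A.
Step 6 — Complex power: S = V·I* = 5.039 + j2.018 VA.
Step 7 — Real power: P = Re(S) = 5.039 W.
Step 8 — Reactive power: Q = Im(S) = 2.018 VAR.
Step 9 — Apparent power: |S| = 5.428 VA.
Step 10 — Power factor: PF = P/|S| = 0.9284 (lagging).

(a) P = 5.039 W  (b) Q = 2.018 VAR  (c) S = 5.428 VA  (d) PF = 0.9284 (lagging)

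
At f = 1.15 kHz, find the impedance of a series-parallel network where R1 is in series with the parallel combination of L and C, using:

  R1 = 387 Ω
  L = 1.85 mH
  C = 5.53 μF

Step 1 — Angular frequency: ω = 2π·f = 2π·1150 = 7226 rad/s.
Step 2 — Component impedances:
  R1: Z = R = 387 Ω
  L: Z = jωL = j·7226·0.00185 = 0 + j13.37 Ω
  C: Z = 1/(jωC) = -j/(ω·C) = 0 - j25.03 Ω
Step 3 — Parallel branch: L || C = 1/(1/L + 1/C) = 0 + j28.69 Ω.
Step 4 — Series with R1: Z_total = R1 + (L || C) = 387 + j28.69 Ω = 388.1∠4.2° Ω.

Z = 387 + j28.69 Ω = 388.1∠4.2° Ω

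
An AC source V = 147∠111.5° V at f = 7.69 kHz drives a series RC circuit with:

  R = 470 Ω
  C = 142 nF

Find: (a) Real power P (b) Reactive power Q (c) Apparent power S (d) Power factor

Step 1 — Angular frequency: ω = 2π·f = 2π·7690 = 4.832e+04 rad/s.
Step 2 — Component impedances:
  R: Z = R = 470 Ω
  C: Z = 1/(jωC) = -j/(ω·C) = 0 - j145.7 Ω
Step 3 — Series combination: Z_total = R + C = 470 - j145.7 Ω = 492.1∠-17.2° Ω.
Step 4 — Source phasor: V = 147∠111.5° V = -53.88 + j136.8 V.
Step 5 — Current: I = V / Z = -0.1869 + j0.233 A = 0.2987∠128.7° A.
Step 6 — Complex power: S = V·I* = 41.94 - j13.01 VA.
Step 7 — Real power: P = Re(S) = 41.94 W.
Step 8 — Reactive power: Q = Im(S) = -13.01 VAR.
Step 9 — Apparent power: |S| = 43.91 VA.
Step 10 — Power factor: PF = P/|S| = 0.9551 (leading).

(a) P = 41.94 W  (b) Q = -13.01 VAR  (c) S = 43.91 VA  (d) PF = 0.9551 (leading)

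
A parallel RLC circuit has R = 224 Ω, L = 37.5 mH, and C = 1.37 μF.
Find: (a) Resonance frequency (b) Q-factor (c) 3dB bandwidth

Step 1 — Resonance: ω₀ = 1/√(LC) = 1/√(0.0375·1.37e-06) = 4412 rad/s.
Step 2 — f₀ = ω₀/(2π) = 702.2 Hz.
Step 3 — Parallel Q: Q = R/(ω₀L) = 224/(4412·0.0375) = 1.354.
Step 4 — Bandwidth: Δω = ω₀/Q = 3259 rad/s; BW = Δω/(2π) = 518.6 Hz.

(a) f₀ = 702.2 Hz  (b) Q = 1.354  (c) BW = 518.6 Hz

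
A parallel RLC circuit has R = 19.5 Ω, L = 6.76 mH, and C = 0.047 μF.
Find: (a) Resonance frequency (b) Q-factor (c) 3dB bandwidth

Step 1 — Resonance: ω₀ = 1/√(LC) = 1/√(0.00676·4.7e-08) = 5.61e+04 rad/s.
Step 2 — f₀ = ω₀/(2π) = 8929 Hz.
Step 3 — Parallel Q: Q = R/(ω₀L) = 19.5/(5.61e+04·0.00676) = 0.05142.
Step 4 — Bandwidth: Δω = ω₀/Q = 1.091e+06 rad/s; BW = Δω/(2π) = 1.737e+05 Hz.

(a) f₀ = 8929 Hz  (b) Q = 0.05142  (c) BW = 1.737e+05 Hz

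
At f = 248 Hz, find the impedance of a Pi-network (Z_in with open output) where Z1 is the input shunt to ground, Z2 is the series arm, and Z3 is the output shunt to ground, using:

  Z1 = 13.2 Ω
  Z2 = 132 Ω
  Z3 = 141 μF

Step 1 — Angular frequency: ω = 2π·f = 2π·248 = 1558 rad/s.
Step 2 — Component impedances:
  Z1: Z = R = 13.2 Ω
  Z2: Z = R = 132 Ω
  Z3: Z = 1/(jωC) = -j/(ω·C) = 0 - j4.551 Ω
Step 3 — With open output, the series arm Z2 and the output shunt Z3 appear in series to ground: Z2 + Z3 = 132 - j4.551 Ω.
Step 4 — Parallel with input shunt Z1: Z_in = Z1 || (Z2 + Z3) = 12 - j0.03758 Ω = 12∠-0.2° Ω.

Z = 12 - j0.03758 Ω = 12∠-0.2° Ω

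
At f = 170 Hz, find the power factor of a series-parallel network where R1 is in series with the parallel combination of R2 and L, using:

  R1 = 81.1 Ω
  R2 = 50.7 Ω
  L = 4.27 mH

Step 1 — Angular frequency: ω = 2π·f = 2π·170 = 1068 rad/s.
Step 2 — Component impedances:
  R1: Z = R = 81.1 Ω
  R2: Z = R = 50.7 Ω
  L: Z = jωL = j·1068·0.00427 = 0 + j4.561 Ω
Step 3 — Parallel branch: R2 || L = 1/(1/R2 + 1/L) = 0.407 + j4.524 Ω.
Step 4 — Series with R1: Z_total = R1 + (R2 || L) = 81.51 + j4.524 Ω = 81.63∠3.2° Ω.
Step 5 — Power factor: PF = cos(φ) = Re(Z)/|Z| = 81.51/81.63 = 0.9985.
Step 6 — Type: Im(Z) = 4.524 ⇒ lagging (phase φ = 3.2°).

PF = 0.9985 (lagging, φ = 3.2°)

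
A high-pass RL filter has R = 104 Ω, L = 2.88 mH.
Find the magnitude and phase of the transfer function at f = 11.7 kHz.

Step 1 — Angular frequency: ω = 2π·1.17e+04 = 7.351e+04 rad/s.
Step 2 — Transfer function: H(jω) = jωL/(R + jωL).
Step 3 — Numerator jωL = j·211.7; denominator R + jωL = 104 + j211.7.
Step 4 — H = 0.8056 + j0.3957.
Step 5 — Magnitude: |H| = 0.8976 (-0.9 dB); phase: φ = 26.2°.

|H| = 0.8976 (-0.9 dB), φ = 26.2°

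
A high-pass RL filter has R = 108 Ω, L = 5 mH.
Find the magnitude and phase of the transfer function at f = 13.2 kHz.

Step 1 — Angular frequency: ω = 2π·1.32e+04 = 8.294e+04 rad/s.
Step 2 — Transfer function: H(jω) = jωL/(R + jωL).
Step 3 — Numerator jωL = j·414.7; denominator R + jωL = 108 + j414.7.
Step 4 — H = 0.9365 + j0.2439.
Step 5 — Magnitude: |H| = 0.9677 (-0.3 dB); phase: φ = 14.6°.

|H| = 0.9677 (-0.3 dB), φ = 14.6°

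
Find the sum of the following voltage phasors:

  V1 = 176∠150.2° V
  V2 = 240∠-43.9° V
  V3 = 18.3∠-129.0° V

Step 1 — Convert each phasor to rectangular form:
  V1 = 176·(cos(150.2°) + j·sin(150.2°)) = -152.7 + j87.47 V
  V2 = 240·(cos(-43.9°) + j·sin(-43.9°)) = 172.9 - j166.4 V
  V3 = 18.3·(cos(-129.0°) + j·sin(-129.0°)) = -11.52 - j14.22 V
Step 2 — Sum components: V_total = 8.689 - j93.17 V.
Step 3 — Convert to polar: |V_total| = 93.58 V, ∠V_total = -84.7°.

V_total = 93.58∠-84.7° V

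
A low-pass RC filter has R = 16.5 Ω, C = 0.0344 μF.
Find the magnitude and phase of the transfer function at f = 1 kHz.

Step 1 — Angular frequency: ω = 2π·1000 = 6283 rad/s.
Step 2 — Transfer function: H(jω) = 1/(1 + jωRC).
Step 3 — Denominator: 1 + jωRC = 1 + j·6283·16.5·3.44e-08 = 1 + j0.003566.
Step 4 — H = 1 - j0.003566.
Step 5 — Magnitude: |H| = 1 (-0.0 dB); phase: φ = -0.2°.

|H| = 1 (-0.0 dB), φ = -0.2°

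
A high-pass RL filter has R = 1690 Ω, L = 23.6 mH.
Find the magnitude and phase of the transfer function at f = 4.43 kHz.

Step 1 — Angular frequency: ω = 2π·4430 = 2.783e+04 rad/s.
Step 2 — Transfer function: H(jω) = jωL/(R + jωL).
Step 3 — Numerator jωL = j·656.9; denominator R + jωL = 1690 + j656.9.
Step 4 — H = 0.1313 + j0.3377.
Step 5 — Magnitude: |H| = 0.3623 (-8.8 dB); phase: φ = 68.8°.

|H| = 0.3623 (-8.8 dB), φ = 68.8°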